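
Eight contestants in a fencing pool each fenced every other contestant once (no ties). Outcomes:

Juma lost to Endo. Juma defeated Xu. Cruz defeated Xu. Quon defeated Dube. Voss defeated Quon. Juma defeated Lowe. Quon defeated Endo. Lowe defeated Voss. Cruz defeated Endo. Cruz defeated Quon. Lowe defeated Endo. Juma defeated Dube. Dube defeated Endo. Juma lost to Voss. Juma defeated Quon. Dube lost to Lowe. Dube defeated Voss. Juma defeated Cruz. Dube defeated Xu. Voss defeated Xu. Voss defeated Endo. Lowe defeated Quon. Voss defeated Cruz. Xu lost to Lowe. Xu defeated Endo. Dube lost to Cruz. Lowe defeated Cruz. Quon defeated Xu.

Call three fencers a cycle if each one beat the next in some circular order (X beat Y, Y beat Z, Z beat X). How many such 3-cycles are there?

9

Win totals: Xu 1, Cruz 4, Endo 1, Dube 3, Lowe 6, Juma 5, Quon 3, Voss 5.
A fencer with w wins dominates both others in C(w,2) triples; summing gives 0 + 6 + 0 + 3 + 15 + 10 + 3 + 10 = 47 transitive triples.
Total triples C(8,3) = 56, so cyclic triples = 56 − 47 = 9.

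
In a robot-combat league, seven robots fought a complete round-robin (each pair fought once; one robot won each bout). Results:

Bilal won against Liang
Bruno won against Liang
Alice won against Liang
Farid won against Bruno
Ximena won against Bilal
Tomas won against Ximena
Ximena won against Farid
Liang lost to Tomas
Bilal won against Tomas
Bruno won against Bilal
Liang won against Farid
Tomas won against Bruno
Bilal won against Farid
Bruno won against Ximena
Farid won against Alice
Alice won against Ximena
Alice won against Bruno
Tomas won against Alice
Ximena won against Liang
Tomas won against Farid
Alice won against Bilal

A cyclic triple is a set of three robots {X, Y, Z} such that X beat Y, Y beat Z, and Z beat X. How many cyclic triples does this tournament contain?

9

Win totals: Alice 4, Bruno 3, Farid 2, Liang 1, Tomas 5, Bilal 3, Ximena 3.
A robot with w wins dominates both others in C(w,2) triples; summing gives 6 + 3 + 1 + 0 + 10 + 3 + 3 = 26 transitive triples.
Total triples C(7,3) = 35, so cyclic triples = 35 − 26 = 9.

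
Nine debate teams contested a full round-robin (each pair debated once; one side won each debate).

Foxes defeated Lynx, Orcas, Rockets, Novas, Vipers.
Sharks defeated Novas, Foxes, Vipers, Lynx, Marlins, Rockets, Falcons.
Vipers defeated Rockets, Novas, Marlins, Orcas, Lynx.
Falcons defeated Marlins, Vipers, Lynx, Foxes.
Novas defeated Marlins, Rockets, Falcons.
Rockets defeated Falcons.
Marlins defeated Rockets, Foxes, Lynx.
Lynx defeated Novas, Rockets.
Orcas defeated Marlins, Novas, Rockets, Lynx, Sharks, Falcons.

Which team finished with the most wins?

Sharks

Win totals: Foxes 5, Marlins 3, Vipers 5, Falcons 4, Novas 3, Lynx 2, Rockets 1, Orcas 6, Sharks 7.
Sharks leads with 7 wins (next highest: 6).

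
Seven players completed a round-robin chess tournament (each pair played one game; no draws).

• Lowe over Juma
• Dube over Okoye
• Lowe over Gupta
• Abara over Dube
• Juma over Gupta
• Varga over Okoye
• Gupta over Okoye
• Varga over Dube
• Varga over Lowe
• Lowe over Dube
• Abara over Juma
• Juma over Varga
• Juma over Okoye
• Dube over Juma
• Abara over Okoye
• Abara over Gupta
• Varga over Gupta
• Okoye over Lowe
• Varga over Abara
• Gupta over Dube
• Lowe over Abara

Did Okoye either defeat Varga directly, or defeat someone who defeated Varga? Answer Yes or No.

No

Okoye did not beat Varga directly.
Okoye beat Lowe, but each of them lost to Varga. No two-step path.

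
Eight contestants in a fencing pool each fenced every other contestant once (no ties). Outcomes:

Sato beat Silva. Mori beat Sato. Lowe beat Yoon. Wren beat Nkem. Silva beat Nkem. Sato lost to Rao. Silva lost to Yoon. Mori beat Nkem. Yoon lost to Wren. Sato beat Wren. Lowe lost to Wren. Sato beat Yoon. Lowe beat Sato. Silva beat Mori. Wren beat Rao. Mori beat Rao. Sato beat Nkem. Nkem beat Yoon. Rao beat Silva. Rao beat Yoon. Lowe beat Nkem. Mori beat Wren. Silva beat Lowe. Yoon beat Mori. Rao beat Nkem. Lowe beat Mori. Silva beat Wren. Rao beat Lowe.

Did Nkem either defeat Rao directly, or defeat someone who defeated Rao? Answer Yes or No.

No

Nkem did not beat Rao directly.
Nkem beat Yoon, but each of them lost to Rao. No two-step path.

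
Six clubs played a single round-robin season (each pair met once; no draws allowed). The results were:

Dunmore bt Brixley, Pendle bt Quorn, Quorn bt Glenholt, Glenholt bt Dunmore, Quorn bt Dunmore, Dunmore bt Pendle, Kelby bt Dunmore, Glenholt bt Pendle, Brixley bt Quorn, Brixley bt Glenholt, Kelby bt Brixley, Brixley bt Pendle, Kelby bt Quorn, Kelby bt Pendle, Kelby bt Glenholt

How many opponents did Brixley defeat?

Brixley's results: beat Glenholt, Quorn, Pendle; lost to Dunmore, Kelby.
That is 3 wins.

3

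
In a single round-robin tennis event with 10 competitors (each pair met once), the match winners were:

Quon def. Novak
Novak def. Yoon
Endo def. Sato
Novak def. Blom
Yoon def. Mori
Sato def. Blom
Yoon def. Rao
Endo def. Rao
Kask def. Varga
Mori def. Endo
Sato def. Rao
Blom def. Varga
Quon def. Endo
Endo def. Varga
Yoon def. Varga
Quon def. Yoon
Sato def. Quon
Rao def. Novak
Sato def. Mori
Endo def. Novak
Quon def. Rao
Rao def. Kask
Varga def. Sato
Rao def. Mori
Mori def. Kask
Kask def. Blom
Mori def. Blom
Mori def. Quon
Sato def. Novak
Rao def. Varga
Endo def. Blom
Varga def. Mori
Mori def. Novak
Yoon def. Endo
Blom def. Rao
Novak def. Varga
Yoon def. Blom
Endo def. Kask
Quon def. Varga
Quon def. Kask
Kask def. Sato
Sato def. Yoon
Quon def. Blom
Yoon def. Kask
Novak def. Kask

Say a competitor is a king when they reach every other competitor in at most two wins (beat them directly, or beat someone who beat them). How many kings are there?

Quon reaches everyone (king).
Mori reaches everyone (king).
Rao reaches everyone (king).
Blom cannot reach Quon, Yoon, Endo in two steps.
Sato reaches everyone (king).
Kask cannot reach Endo in two steps.
Yoon reaches everyone (king).
Novak cannot reach Quon in two steps.
Endo reaches everyone (king).
Varga reaches everyone (king).
Kings: Quon, Mori, Rao, Sato, Yoon, Endo, Varga — 7.

7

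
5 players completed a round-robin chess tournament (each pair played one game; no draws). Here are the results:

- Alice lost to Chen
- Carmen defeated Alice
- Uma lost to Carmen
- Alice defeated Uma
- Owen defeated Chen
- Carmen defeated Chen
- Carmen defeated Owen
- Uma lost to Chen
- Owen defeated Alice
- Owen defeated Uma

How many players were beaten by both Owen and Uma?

0

Owen beat: Uma, Chen, Alice.
Uma beat: no one.
No one was beaten by both.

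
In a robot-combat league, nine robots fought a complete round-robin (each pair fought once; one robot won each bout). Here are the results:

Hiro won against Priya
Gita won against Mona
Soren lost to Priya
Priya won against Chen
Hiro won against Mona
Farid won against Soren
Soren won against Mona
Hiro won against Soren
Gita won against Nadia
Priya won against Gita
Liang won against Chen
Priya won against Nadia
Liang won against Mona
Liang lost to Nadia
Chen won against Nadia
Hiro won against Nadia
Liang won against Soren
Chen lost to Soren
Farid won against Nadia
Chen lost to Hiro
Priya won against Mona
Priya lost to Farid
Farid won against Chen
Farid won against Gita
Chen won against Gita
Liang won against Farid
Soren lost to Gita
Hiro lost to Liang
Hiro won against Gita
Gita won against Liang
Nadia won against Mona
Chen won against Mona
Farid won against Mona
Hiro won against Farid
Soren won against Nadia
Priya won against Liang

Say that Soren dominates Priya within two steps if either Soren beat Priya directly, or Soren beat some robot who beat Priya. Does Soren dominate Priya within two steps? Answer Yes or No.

Soren did not beat Priya directly.
Soren beat Mona, Nadia, Chen, but each of them lost to Priya. No two-step path.

No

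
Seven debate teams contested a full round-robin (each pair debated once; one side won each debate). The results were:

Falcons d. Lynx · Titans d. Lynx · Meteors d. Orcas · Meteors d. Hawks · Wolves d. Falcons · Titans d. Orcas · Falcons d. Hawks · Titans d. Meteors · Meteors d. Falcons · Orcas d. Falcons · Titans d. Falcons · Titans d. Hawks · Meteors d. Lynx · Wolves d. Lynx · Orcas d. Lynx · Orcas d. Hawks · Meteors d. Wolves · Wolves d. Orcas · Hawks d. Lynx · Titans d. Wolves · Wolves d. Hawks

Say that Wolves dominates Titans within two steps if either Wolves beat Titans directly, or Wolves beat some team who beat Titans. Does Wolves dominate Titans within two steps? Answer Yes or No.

No

Wolves did not beat Titans directly.
Wolves beat Falcons, Hawks, Orcas, Lynx, but each of them lost to Titans. No two-step path.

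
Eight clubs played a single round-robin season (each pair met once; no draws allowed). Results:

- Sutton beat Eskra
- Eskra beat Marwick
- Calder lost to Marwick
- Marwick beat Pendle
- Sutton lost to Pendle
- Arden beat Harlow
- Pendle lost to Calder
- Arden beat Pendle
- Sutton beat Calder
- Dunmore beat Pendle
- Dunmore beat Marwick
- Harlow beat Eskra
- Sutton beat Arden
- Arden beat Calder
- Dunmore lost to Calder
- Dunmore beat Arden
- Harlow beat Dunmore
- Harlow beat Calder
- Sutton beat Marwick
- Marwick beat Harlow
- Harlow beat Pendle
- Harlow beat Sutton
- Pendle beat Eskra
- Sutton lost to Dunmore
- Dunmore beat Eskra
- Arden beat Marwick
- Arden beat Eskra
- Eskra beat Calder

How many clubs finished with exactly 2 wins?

Win totals: Pendle 2, Dunmore 5, Sutton 4, Arden 5, Marwick 3, Harlow 5, Calder 2, Eskra 2.
Exactly 2: Pendle, Calder, Eskra — 3 clubs.

3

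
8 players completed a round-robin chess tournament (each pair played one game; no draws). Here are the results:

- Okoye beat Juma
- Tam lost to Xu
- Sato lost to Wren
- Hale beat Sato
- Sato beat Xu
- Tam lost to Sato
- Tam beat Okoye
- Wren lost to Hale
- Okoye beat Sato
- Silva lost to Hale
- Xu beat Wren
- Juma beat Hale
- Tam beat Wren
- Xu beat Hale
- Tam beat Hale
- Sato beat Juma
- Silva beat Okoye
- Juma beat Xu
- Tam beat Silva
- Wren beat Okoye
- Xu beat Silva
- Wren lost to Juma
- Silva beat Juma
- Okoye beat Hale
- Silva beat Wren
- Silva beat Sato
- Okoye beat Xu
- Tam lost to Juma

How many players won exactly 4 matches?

Win totals: Wren 2, Hale 3, Tam 4, Okoye 4, Xu 4, Sato 3, Silva 4, Juma 4.
Exactly 4: Tam, Okoye, Xu, Silva, Juma — 5 players.

5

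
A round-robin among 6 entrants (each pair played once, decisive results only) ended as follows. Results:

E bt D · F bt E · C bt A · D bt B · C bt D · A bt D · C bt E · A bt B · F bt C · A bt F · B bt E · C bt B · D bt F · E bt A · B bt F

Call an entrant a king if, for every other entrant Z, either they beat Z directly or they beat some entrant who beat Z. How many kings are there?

4

A reaches everyone (king).
B reaches everyone (king).
C reaches everyone (king).
D cannot reach A in two steps.
E cannot reach C in two steps.
F reaches everyone (king).
Kings: A, B, C, F — 4.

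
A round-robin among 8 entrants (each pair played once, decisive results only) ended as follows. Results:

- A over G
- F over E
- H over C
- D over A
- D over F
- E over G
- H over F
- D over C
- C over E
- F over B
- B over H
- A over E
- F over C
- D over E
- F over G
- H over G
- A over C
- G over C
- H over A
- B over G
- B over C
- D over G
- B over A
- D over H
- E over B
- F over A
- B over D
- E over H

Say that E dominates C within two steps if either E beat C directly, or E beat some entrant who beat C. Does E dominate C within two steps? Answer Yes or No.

Yes

E did not beat C directly.
E beat B, G, H. Of those, B beat C.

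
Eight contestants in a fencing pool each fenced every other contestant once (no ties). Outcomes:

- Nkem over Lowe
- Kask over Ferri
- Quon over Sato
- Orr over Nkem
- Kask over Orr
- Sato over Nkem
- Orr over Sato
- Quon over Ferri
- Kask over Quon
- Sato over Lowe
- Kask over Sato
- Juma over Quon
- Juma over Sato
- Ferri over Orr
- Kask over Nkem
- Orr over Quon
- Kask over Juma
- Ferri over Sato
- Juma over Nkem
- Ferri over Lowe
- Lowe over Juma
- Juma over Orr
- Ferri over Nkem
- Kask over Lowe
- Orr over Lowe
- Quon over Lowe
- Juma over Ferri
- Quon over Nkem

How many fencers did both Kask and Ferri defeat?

4

Kask beat: Juma, Ferri, Orr, Nkem, Sato, Lowe, Quon.
Ferri beat: Orr, Nkem, Sato, Lowe.
Both beat: Orr, Nkem, Sato, Lowe — 4.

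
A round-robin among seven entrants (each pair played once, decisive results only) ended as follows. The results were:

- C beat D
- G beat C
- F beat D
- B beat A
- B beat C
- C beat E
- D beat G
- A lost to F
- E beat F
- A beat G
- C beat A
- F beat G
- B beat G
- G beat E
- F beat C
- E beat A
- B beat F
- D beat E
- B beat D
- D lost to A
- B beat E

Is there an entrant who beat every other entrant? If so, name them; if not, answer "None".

B

B has 6 wins out of 6 opponents — a perfect record.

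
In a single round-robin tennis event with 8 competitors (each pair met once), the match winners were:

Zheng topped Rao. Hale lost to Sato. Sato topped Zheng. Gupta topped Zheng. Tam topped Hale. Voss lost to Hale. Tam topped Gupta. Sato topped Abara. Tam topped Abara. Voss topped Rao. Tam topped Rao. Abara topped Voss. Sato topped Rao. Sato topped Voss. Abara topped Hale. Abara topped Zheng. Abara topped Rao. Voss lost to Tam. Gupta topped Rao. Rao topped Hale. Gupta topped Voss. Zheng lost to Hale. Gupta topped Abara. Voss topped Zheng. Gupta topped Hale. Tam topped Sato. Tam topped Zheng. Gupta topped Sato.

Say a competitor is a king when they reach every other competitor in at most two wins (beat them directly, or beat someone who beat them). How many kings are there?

Abara cannot reach Sato, Tam, Gupta in two steps.
Sato cannot reach Tam, Gupta in two steps.
Tam reaches everyone (king).
Hale cannot reach Abara, Sato, Tam, Gupta in two steps.
Voss cannot reach Abara, Sato, Tam, Gupta in two steps.
Gupta cannot reach Tam in two steps.
Zheng cannot reach Abara, Sato, Tam, Voss, Gupta in two steps.
Rao cannot reach Abara, Sato, Tam, Gupta in two steps.
Kings: Tam — 1.

1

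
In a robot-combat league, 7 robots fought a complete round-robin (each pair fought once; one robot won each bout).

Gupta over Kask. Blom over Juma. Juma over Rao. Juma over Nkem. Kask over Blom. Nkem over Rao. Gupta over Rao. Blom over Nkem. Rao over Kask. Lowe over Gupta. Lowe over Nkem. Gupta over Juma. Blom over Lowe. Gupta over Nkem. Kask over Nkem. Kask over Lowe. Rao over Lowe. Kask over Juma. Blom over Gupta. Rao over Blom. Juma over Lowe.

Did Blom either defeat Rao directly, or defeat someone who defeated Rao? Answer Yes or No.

Yes

Blom did not beat Rao directly.
Blom beat Lowe, Gupta, Juma, Nkem. Of those, Gupta beat Rao.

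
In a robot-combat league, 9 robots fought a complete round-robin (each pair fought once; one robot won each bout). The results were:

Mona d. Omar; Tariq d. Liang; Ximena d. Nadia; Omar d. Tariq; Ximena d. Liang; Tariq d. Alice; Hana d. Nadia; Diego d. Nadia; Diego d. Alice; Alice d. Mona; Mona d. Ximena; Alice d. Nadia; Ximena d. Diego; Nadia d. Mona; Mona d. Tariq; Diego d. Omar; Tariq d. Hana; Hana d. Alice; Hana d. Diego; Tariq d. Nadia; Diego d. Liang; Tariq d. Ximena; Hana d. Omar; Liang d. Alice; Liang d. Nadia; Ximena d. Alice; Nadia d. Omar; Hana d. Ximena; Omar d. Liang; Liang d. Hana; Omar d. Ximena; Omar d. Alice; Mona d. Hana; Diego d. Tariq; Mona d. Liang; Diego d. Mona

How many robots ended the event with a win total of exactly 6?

1

Win totals: Mona 5, Hana 5, Diego 6, Tariq 5, Omar 4, Alice 2, Nadia 2, Liang 3, Ximena 4.
Exactly 6: Diego — 1 robot.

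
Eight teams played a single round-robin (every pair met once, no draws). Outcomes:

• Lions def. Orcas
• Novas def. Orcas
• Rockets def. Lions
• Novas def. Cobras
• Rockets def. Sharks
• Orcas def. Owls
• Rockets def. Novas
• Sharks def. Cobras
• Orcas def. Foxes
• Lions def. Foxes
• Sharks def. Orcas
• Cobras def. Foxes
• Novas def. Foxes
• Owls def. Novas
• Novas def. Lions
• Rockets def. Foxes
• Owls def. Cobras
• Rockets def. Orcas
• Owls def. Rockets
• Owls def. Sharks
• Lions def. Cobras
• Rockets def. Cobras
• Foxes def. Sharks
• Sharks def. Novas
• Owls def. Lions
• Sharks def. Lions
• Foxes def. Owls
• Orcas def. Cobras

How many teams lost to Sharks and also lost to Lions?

2

Sharks beat: Novas, Lions, Orcas, Cobras.
Lions beat: Foxes, Orcas, Cobras.
Both beat: Orcas, Cobras — 2.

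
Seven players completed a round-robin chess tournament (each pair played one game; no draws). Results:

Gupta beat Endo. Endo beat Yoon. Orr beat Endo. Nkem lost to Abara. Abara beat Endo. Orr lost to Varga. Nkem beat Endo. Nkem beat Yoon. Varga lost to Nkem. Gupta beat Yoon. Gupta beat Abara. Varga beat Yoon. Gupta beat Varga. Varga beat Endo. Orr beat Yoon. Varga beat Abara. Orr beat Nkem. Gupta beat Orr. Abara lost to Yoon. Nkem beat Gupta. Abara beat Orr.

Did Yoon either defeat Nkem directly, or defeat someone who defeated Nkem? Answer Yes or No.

Yoon did not beat Nkem directly.
Yoon beat Abara. Of those, Abara beat Nkem.

Yes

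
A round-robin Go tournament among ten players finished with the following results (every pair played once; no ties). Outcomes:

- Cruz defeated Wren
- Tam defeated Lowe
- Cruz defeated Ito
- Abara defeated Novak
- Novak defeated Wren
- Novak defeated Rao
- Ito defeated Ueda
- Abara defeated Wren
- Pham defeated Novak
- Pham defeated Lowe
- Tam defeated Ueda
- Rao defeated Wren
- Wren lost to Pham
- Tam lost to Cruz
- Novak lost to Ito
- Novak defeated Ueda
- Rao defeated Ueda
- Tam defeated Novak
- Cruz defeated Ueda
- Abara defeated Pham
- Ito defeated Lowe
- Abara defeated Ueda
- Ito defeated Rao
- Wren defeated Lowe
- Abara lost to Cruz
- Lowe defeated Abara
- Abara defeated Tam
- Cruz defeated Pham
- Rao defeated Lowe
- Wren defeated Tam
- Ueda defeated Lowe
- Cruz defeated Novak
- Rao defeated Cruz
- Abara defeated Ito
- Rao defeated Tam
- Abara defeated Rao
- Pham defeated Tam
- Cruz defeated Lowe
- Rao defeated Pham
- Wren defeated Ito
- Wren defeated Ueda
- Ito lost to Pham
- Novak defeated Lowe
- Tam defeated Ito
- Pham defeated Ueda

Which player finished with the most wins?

Win totals: Lowe 1, Ueda 1, Rao 6, Pham 6, Tam 4, Wren 4, Abara 7, Cruz 8, Novak 4, Ito 4.
Cruz leads with 8 wins (next highest: 7).

Cruz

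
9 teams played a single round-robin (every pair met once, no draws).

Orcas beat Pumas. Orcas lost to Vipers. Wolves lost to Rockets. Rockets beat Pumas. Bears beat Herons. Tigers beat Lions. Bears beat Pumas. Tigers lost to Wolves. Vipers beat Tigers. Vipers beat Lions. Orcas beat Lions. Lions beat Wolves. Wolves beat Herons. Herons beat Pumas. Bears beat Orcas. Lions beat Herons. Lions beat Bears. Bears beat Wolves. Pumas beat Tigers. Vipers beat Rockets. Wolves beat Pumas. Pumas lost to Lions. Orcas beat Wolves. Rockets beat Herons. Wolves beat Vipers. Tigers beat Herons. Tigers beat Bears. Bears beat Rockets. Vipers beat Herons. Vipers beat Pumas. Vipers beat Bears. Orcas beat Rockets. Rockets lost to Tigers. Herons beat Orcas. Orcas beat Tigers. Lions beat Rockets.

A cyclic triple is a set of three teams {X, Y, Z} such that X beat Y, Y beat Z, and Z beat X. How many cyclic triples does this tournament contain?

17

Win totals: Herons 2, Lions 5, Bears 5, Vipers 7, Tigers 4, Wolves 4, Pumas 1, Rockets 3, Orcas 5.
A team with w wins dominates both others in C(w,2) triples; summing gives 1 + 10 + 10 + 21 + 6 + 6 + 0 + 3 + 10 = 67 transitive triples.
Total triples C(9,3) = 84, so cyclic triples = 84 − 67 = 17.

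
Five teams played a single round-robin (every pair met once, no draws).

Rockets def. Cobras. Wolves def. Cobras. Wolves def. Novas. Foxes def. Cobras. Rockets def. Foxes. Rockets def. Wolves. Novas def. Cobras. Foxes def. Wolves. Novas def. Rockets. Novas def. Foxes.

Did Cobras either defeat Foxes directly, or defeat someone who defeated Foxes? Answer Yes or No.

No

Cobras did not beat Foxes directly.
Cobras beat no one, so there is no intermediate team.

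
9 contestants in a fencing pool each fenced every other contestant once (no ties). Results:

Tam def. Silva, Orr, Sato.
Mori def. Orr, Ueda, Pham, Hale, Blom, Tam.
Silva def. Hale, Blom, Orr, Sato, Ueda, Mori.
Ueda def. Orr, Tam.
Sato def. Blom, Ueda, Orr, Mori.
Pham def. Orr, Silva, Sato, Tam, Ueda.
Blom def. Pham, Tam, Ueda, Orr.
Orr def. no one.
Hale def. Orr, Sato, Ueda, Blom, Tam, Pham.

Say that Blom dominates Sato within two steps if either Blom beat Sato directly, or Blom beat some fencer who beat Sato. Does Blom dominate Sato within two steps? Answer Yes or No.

Yes

Blom did not beat Sato directly.
Blom beat Orr, Tam, Pham, Ueda. Of those, Tam beat Sato.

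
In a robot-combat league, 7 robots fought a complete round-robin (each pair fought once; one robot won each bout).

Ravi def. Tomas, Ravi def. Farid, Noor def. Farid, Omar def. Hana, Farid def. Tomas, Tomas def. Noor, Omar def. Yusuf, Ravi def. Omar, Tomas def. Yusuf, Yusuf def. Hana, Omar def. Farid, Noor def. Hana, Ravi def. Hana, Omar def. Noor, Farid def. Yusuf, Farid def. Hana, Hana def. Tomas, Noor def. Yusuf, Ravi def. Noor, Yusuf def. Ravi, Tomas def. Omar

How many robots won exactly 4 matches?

Win totals: Ravi 5, Yusuf 2, Tomas 3, Noor 3, Farid 3, Omar 4, Hana 1.
Exactly 4: Omar — 1 robot.

1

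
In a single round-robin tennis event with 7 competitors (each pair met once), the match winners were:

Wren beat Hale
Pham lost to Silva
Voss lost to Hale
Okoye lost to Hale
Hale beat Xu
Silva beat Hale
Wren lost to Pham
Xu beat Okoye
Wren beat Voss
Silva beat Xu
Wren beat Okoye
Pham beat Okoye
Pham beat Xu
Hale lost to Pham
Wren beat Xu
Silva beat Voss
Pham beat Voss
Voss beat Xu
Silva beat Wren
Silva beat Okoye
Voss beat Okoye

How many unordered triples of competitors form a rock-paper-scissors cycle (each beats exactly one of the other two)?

Win totals: Okoye 0, Wren 4, Pham 5, Hale 3, Silva 6, Xu 1, Voss 2.
A competitor with w wins dominates both others in C(w,2) triples; summing gives 0 + 6 + 10 + 3 + 15 + 0 + 1 = 35 transitive triples.
Total triples C(7,3) = 35, so cyclic triples = 35 − 35 = 0.

0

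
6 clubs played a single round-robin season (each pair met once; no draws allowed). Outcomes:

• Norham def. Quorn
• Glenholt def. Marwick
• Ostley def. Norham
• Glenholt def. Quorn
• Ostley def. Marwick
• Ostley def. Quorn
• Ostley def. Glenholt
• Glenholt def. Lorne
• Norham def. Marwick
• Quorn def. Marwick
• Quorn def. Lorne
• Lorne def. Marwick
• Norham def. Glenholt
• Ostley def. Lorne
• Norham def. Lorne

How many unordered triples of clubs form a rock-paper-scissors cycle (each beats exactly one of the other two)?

0

Of the C(6,3) = 20 triples, the cyclic ones are: none.
That is 0.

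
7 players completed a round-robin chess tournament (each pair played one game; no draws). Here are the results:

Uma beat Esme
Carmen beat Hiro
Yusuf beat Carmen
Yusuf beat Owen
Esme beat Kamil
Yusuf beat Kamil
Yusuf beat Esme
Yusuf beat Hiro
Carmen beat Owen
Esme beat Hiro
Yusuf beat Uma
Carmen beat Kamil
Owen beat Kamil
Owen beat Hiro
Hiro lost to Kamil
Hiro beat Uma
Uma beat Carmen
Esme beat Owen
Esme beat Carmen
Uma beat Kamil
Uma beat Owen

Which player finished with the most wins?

Yusuf

Win totals: Uma 4, Esme 4, Kamil 1, Owen 2, Hiro 1, Carmen 3, Yusuf 6.
Yusuf leads with 6 wins (next highest: 4).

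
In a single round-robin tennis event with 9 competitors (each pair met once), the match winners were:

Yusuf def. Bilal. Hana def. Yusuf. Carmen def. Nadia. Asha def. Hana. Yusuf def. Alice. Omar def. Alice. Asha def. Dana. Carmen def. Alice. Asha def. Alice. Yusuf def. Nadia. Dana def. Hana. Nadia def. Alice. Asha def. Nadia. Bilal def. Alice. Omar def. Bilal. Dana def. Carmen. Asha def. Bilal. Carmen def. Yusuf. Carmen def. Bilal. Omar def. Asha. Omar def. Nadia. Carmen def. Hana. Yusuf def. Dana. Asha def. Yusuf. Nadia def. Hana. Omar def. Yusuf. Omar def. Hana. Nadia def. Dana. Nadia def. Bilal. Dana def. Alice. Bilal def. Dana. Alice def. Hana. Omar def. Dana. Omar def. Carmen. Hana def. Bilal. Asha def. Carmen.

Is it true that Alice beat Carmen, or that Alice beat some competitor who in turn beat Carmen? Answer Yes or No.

No

Alice did not beat Carmen directly.
Alice beat Hana, but each of them lost to Carmen. No two-step path.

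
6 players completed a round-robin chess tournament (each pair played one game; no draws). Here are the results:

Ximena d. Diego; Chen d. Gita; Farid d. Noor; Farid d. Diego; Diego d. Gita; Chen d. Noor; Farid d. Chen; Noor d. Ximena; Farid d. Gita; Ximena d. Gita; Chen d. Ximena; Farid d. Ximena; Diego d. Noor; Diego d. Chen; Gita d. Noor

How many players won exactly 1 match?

Win totals: Gita 1, Noor 1, Chen 3, Diego 3, Ximena 2, Farid 5.
Exactly 1: Gita, Noor — 2 players.

2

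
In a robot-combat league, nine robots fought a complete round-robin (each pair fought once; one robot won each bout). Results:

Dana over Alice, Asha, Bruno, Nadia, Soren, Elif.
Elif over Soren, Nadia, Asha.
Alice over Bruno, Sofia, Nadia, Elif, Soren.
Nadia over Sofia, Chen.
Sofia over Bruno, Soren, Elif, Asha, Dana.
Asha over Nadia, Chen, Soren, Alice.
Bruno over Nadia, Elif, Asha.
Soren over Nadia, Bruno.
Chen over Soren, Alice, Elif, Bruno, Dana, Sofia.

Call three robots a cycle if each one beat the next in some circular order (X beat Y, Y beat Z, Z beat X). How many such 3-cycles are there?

20

Win totals: Elif 3, Soren 2, Bruno 3, Sofia 5, Nadia 2, Chen 6, Dana 6, Asha 4, Alice 5.
A robot with w wins dominates both others in C(w,2) triples; summing gives 3 + 1 + 3 + 10 + 1 + 15 + 15 + 6 + 10 = 64 transitive triples.
Total triples C(9,3) = 84, so cyclic triples = 84 − 64 = 20.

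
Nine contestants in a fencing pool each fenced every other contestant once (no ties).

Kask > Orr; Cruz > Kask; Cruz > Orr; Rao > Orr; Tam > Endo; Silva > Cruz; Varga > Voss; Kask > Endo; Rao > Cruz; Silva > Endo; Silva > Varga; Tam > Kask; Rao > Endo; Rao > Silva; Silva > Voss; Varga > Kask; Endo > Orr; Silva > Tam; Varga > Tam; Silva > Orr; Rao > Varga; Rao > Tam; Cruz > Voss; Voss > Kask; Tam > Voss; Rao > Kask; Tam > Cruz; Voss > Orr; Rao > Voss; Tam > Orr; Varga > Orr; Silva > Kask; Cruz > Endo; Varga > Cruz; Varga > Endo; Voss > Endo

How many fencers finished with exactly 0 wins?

1

Win totals: Endo 1, Cruz 4, Voss 3, Tam 5, Rao 8, Varga 6, Silva 7, Kask 2, Orr 0.
Exactly 0: Orr — 1 fencer.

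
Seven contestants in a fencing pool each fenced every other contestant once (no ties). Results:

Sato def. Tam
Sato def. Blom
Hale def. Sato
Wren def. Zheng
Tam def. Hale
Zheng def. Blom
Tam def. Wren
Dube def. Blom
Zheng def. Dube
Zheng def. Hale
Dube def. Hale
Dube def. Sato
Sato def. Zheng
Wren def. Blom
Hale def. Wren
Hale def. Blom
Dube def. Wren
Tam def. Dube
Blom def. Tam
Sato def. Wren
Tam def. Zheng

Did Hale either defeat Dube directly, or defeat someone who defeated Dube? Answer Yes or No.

Hale did not beat Dube directly.
Hale beat Sato, Blom, Wren, but each of them lost to Dube. No two-step path.

No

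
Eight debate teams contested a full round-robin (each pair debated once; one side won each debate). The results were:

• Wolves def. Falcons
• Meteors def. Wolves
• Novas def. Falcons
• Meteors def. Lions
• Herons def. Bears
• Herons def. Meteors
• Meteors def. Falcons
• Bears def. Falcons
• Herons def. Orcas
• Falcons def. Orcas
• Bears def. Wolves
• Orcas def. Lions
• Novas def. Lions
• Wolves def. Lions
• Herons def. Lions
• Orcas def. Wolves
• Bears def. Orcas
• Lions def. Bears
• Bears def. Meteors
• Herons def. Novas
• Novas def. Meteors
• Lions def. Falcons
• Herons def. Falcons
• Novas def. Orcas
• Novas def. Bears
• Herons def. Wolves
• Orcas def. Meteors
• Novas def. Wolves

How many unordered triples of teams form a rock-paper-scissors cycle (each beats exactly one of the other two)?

6

Win totals: Bears 4, Falcons 1, Orcas 3, Lions 2, Meteors 3, Herons 7, Wolves 2, Novas 6.
A team with w wins dominates both others in C(w,2) triples; summing gives 6 + 0 + 3 + 1 + 3 + 21 + 1 + 15 = 50 transitive triples.
Total triples C(8,3) = 56, so cyclic triples = 56 − 50 = 6.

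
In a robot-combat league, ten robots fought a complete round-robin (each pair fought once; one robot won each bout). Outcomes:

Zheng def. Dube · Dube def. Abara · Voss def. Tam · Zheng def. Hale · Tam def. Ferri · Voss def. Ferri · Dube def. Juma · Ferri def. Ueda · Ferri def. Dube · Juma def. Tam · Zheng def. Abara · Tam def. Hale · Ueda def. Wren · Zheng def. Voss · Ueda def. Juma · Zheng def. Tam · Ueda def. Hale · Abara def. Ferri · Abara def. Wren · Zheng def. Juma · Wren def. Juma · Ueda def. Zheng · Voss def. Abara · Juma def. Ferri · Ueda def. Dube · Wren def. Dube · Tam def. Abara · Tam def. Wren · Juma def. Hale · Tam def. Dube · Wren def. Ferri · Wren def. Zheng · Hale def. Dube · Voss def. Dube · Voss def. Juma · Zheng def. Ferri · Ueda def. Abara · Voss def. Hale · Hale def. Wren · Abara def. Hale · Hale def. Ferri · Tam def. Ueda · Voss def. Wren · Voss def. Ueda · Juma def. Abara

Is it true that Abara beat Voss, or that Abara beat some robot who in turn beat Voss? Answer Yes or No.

No

Abara did not beat Voss directly.
Abara beat Ferri, Hale, Wren, but each of them lost to Voss. No two-step path.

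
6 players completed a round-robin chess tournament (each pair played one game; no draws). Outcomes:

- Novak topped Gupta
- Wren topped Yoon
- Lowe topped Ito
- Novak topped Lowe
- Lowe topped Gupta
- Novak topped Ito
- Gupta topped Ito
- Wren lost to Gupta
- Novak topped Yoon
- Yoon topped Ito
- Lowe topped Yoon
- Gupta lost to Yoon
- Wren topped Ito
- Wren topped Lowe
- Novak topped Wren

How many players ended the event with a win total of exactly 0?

1

Win totals: Gupta 2, Wren 3, Ito 0, Lowe 3, Novak 5, Yoon 2.
Exactly 0: Ito — 1 player.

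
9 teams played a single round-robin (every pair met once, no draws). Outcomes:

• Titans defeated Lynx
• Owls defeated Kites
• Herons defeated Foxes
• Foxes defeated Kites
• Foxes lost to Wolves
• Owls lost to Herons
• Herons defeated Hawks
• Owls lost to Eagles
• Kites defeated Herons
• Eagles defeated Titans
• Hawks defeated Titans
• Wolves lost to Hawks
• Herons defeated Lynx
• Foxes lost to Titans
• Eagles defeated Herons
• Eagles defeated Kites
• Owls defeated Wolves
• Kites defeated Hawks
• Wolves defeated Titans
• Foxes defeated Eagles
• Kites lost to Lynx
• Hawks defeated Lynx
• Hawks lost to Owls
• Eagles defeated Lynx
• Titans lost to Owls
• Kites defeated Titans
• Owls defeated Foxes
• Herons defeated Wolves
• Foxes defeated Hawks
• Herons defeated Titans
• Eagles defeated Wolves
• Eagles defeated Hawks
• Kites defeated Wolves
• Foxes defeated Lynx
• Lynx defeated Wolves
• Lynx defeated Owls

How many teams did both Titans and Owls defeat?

1

Titans beat: Lynx, Foxes.
Owls beat: Kites, Hawks, Wolves, Foxes, Titans.
Both beat: Foxes — 1.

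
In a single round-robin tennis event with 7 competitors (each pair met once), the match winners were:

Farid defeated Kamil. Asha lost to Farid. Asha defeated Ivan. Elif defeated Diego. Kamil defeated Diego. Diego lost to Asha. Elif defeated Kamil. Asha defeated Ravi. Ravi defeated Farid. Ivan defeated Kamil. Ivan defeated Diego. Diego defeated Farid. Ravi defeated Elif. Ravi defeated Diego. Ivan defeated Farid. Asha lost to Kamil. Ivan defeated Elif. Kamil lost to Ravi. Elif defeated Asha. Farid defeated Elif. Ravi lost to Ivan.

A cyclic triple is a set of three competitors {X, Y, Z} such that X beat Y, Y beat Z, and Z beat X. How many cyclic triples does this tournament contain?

Win totals: Farid 3, Diego 1, Elif 3, Ivan 5, Kamil 2, Ravi 4, Asha 3.
A competitor with w wins dominates both others in C(w,2) triples; summing gives 3 + 0 + 3 + 10 + 1 + 6 + 3 = 26 transitive triples.
Total triples C(7,3) = 35, so cyclic triples = 35 − 26 = 9.

9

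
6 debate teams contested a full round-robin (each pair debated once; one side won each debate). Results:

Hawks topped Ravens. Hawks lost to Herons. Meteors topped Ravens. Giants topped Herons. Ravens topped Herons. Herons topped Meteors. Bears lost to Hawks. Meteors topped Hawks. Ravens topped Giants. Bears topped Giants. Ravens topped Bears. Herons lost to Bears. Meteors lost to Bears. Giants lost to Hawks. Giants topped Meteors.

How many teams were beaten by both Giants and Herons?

Giants beat: Herons, Meteors.
Herons beat: Hawks, Meteors.
Both beat: Meteors — 1.

1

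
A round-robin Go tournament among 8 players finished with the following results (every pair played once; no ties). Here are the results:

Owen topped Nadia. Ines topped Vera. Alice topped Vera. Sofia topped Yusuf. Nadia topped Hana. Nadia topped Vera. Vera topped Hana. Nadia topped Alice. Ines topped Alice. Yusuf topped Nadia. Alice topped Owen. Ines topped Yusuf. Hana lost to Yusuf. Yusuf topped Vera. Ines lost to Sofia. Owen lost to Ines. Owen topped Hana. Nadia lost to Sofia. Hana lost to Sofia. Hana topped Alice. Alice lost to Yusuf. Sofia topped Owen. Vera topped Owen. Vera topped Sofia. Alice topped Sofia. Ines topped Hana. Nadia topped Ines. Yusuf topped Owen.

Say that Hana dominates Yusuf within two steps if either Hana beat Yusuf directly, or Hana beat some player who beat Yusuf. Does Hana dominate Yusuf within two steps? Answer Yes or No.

Hana did not beat Yusuf directly.
Hana beat Alice, but each of them lost to Yusuf. No two-step path.

No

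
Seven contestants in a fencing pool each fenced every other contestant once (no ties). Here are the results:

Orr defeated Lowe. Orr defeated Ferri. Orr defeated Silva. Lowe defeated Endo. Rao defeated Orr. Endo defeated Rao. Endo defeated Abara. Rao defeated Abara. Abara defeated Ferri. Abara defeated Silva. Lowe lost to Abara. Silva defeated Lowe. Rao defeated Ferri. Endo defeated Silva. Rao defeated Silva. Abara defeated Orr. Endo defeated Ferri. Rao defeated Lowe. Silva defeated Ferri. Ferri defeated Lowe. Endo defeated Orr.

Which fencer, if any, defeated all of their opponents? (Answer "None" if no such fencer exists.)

None

Highest win total is Rao with 5 (out of 6 possible).
Rao lost to Endo, so no fencer went undefeated.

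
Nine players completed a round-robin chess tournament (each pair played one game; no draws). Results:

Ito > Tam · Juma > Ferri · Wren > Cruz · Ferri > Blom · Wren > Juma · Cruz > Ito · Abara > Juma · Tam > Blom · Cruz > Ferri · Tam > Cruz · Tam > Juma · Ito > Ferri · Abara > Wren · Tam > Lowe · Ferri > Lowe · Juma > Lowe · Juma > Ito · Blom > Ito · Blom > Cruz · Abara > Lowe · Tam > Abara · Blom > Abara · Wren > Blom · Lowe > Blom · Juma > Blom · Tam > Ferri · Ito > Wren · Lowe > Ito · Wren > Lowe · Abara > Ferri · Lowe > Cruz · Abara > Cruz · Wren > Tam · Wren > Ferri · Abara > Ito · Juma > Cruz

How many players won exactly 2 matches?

Win totals: Cruz 2, Juma 5, Blom 3, Wren 6, Tam 6, Abara 6, Lowe 3, Ito 3, Ferri 2.
Exactly 2: Cruz, Ferri — 2 players.

2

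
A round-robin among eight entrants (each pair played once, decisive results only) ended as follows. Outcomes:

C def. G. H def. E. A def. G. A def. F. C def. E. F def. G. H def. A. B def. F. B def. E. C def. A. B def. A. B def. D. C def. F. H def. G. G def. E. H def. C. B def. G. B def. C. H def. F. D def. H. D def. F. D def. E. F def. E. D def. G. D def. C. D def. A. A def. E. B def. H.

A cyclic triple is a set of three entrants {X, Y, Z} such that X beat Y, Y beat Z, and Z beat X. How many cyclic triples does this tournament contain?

Win totals: A 3, B 7, C 4, D 6, E 0, F 2, G 1, H 5.
An entrant with w wins dominates both others in C(w,2) triples; summing gives 3 + 21 + 6 + 15 + 0 + 1 + 0 + 10 = 56 transitive triples.
Total triples C(8,3) = 56, so cyclic triples = 56 − 56 = 0.

0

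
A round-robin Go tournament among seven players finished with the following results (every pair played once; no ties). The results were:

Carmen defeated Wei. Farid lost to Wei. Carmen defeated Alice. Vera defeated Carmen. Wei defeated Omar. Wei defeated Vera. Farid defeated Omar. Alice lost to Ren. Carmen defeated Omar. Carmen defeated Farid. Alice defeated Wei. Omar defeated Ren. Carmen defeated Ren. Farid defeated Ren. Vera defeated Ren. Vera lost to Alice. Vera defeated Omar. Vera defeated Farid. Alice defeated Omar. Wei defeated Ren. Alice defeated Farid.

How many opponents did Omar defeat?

Omar's results: beat Ren; lost to Vera, Wei, Farid, Alice, Carmen.
That is 1 win.

1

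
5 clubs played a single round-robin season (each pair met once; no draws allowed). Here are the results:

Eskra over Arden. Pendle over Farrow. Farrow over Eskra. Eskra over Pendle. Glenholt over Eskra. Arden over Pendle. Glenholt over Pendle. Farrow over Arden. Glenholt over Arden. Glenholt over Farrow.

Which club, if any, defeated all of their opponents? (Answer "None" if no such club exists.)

Glenholt has 4 wins out of 4 opponents — a perfect record.

Glenholt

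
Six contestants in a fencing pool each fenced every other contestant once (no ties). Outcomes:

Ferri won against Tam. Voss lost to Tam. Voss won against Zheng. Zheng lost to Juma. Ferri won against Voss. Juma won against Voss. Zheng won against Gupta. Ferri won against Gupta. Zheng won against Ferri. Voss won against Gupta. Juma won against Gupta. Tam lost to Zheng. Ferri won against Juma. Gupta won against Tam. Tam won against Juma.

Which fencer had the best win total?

Win totals: Gupta 1, Juma 3, Ferri 4, Zheng 3, Voss 2, Tam 2.
Ferri leads with 4 wins (next highest: 3).

Ferri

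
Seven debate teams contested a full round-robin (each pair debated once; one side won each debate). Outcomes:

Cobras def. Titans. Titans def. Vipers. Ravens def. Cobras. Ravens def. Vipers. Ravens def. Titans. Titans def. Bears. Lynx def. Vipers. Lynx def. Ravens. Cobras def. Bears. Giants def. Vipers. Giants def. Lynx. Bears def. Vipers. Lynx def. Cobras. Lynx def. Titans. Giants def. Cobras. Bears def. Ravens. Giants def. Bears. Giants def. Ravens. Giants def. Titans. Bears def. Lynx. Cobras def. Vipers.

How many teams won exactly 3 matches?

Win totals: Vipers 0, Giants 6, Lynx 4, Ravens 3, Bears 3, Titans 2, Cobras 3.
Exactly 3: Ravens, Bears, Cobras — 3 teams.

3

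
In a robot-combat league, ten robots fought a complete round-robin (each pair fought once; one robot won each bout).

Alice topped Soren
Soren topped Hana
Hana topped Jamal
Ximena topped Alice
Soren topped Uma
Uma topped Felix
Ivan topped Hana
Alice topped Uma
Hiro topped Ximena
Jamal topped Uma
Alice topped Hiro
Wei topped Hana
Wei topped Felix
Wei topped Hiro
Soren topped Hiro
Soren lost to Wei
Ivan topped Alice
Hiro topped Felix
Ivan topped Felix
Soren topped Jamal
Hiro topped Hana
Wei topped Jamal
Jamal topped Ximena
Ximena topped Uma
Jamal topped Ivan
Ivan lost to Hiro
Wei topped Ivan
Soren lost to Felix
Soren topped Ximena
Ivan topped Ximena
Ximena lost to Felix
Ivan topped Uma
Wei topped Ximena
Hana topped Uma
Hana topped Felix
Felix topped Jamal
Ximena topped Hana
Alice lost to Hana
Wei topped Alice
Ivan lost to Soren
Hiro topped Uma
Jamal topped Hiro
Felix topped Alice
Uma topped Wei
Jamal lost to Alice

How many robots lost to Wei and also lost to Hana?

Wei beat: Soren, Jamal, Ximena, Alice, Hana, Felix, Hiro, Ivan.
Hana beat: Jamal, Uma, Alice, Felix.
Both beat: Jamal, Alice, Felix — 3.

3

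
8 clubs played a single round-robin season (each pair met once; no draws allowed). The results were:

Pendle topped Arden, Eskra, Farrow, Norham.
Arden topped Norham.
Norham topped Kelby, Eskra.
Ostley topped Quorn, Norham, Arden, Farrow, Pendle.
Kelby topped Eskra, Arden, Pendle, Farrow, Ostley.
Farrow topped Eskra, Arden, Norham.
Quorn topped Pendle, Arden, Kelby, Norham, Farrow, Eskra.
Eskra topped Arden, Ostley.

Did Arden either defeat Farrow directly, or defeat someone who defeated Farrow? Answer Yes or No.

Arden did not beat Farrow directly.
Arden beat Norham, but each of them lost to Farrow. No two-step path.

No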